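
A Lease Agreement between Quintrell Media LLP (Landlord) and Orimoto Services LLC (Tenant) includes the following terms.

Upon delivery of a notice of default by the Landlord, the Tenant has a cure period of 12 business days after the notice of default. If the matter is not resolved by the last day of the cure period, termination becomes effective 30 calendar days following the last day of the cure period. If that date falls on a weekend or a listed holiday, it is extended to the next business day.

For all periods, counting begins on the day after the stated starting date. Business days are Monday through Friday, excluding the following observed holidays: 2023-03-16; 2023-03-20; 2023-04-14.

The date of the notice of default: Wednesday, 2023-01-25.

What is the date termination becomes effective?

2023-03-13

The last day of the cure period: counting 12 business days from Wednesday, 2023-01-25 (Jan 26, Jan 27, Jan 30, Jan 31, …, Feb 8, Feb 9, Feb 10, skipping weekends) reaches Friday, 2023-02-10.
Adding 30 calendar days to 2023-02-10 gives 2023-03-12, which is the date termination becomes effective. That falls on a Sunday, so it rolls to the next business day, Monday, 2023-03-13.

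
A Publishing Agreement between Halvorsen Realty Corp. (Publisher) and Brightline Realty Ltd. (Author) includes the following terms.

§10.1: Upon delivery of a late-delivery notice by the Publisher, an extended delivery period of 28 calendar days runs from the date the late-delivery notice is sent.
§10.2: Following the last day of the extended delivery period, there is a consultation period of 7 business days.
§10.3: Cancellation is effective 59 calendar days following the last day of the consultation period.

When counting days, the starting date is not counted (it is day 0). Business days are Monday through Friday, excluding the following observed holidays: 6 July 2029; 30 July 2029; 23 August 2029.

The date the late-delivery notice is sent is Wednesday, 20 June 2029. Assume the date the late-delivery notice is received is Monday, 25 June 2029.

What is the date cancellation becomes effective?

Adding 28 calendar days to 20 June 2029 gives 18 July 2029, which is the last day of the extended delivery period.
The last day of the consultation period: counting 7 business days from Wednesday, 18 July 2029 (Jul 19, Jul 20, Jul 23, Jul 24, Jul 25, Jul 26, Jul 27, skipping weekends) reaches Friday, 27 July 2029.
The date cancellation becomes effective: 27 July 2029 + 59 days = 24 September 2029.

24 September 2029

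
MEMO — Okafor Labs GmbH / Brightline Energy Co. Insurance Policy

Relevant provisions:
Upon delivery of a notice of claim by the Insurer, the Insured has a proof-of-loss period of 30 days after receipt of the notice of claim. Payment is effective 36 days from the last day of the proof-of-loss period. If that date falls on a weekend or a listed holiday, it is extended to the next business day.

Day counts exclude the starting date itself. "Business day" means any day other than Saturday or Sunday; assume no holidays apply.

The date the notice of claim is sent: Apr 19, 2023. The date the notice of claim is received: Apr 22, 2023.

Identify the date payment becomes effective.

Jun 27, 2023

Adding 30 calendar days to Apr 22, 2023 gives May 22, 2023, which is the last day of the proof-of-loss period.
The date payment becomes effective: 36 calendar days after May 22, 2023 is Jun 27, 2023. Jun 27, 2023 is a Tuesday, so no roll-forward applies.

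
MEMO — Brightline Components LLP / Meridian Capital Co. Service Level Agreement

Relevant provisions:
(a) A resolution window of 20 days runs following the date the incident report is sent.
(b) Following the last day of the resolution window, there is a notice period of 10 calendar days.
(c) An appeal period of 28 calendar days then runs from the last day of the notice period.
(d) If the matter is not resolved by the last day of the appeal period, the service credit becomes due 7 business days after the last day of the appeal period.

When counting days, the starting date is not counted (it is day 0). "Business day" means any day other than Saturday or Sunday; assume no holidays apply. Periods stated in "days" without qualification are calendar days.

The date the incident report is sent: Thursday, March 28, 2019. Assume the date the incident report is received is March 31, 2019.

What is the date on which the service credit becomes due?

June 4, 2019

The last day of the resolution window: 20 calendar days after March 28, 2019 is April 17, 2019.
The last day of the notice period: April 17, 2019 + 10 days = April 27, 2019.
The last day of the appeal period: April 27, 2019 + 28 days = May 25, 2019.
The date on which the service credit becomes due: 7 business days after Saturday, May 25, 2019, skipping weekends — May 27, May 28, May 29, May 30, May 31, Jun 3, Jun 4 — lands on Tuesday, June 4, 2019.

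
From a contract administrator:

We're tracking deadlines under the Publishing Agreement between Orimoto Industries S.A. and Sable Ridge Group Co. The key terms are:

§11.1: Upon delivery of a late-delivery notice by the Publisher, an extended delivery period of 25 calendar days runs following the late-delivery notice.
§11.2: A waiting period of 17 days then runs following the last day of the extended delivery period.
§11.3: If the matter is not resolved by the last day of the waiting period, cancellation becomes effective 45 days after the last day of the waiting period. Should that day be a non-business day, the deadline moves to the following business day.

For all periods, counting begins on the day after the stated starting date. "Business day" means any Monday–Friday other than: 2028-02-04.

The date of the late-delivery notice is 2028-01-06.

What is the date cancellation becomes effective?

The last day of the extended delivery period: 25 calendar days after 2028-01-06 is 2028-01-31.
The last day of the waiting period: 17 calendar days after 2028-01-31 is 2028-02-17.
Adding 45 calendar days to 2028-02-17 gives 2028-04-02, which is the date cancellation becomes effective. That falls on a Sunday, so it rolls to the next business day, Monday, 2028-04-03.

2028-04-03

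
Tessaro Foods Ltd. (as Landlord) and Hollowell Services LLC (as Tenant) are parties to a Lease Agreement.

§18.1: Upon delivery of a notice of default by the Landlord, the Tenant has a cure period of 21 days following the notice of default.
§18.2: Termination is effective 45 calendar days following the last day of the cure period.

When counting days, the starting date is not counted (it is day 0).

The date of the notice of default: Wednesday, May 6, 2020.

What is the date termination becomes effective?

The last day of the cure period: 21 calendar days after May 6, 2020 is May 27, 2020.
Adding 45 calendar days to May 27, 2020 gives July 11, 2020, which is the date termination becomes effective.

July 11, 2020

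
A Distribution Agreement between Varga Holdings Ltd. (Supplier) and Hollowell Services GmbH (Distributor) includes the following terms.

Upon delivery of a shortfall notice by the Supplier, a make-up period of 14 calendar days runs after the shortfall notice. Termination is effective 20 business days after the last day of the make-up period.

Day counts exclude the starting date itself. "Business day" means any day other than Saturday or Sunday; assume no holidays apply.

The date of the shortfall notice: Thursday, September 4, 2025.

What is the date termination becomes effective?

October 16, 2025

The last day of the make-up period: September 4, 2025 + 14 days = September 18, 2025.
The date termination becomes effective: 20 business days after Thursday, September 18, 2025, skipping weekends — Sep 19, Sep 22, Sep 23, Sep 24, …, Oct 14, Oct 15, Oct 16 — lands on Thursday, October 16, 2025.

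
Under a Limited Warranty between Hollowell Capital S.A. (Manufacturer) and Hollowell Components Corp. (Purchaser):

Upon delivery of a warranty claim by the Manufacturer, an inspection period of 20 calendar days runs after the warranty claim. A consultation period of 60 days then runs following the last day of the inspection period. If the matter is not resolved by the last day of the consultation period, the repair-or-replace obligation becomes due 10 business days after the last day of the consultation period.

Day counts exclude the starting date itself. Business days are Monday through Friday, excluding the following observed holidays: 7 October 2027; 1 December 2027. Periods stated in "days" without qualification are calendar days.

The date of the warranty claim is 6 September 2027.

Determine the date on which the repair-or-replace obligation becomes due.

The last day of the inspection period: 6 September 2027 + 20 days = 26 September 2027.
The last day of the consultation period: 26 September 2027 + 60 days = 25 November 2027.
The date on which the repair-or-replace obligation becomes due: 10 business days after Thursday, 25 November 2027, skipping weekends and the listed holiday on Dec 1 — Nov 26, Nov 29, Nov 30, Dec 2, Dec 3, Dec 6, Dec 7, Dec 8, Dec 9, Dec 10 — lands on Friday, 10 December 2027.

10 December 2027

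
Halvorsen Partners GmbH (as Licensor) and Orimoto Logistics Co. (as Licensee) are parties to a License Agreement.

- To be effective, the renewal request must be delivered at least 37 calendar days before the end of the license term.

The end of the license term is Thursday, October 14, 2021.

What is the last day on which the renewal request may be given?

September 7, 2021

Counting back 37 calendar days from October 14, 2021 gives September 7, 2021.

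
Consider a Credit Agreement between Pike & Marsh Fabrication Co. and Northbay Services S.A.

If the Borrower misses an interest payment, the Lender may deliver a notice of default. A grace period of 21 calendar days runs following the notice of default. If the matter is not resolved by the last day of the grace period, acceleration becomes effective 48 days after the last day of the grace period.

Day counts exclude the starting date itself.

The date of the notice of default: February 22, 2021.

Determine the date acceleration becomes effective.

May 2, 2021

Adding 21 calendar days to February 22, 2021 gives March 15, 2021, which is the last day of the grace period.
The date acceleration becomes effective: 48 calendar days after March 15, 2021 is May 2, 2021.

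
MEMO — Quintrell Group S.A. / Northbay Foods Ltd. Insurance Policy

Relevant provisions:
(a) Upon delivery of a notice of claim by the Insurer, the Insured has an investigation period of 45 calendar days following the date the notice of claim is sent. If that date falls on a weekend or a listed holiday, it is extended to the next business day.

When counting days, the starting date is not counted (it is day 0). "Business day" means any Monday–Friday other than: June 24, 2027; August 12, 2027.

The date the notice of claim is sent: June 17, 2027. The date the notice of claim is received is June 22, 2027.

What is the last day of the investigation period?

The last day of the investigation period: June 17, 2027 + 45 days = August 1, 2027. That falls on a Sunday, so it rolls to the next business day, Monday, August 2, 2027.

August 2, 2027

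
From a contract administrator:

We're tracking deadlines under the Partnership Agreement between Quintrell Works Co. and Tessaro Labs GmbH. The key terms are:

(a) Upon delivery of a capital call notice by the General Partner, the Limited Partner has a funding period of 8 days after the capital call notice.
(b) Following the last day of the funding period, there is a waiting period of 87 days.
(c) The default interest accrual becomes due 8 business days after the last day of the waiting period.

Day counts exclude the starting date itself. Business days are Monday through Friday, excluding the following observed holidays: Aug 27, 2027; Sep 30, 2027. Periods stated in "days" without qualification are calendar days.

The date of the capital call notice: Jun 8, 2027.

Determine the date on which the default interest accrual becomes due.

Sep 22, 2027

The last day of the funding period: Jun 8, 2027 + 8 days = Jun 16, 2027.
The last day of the waiting period: 87 calendar days after Jun 16, 2027 is Sep 11, 2027.
The date on which the default interest accrual becomes due: 8 business days after Saturday, Sep 11, 2027, skipping weekends — Sep 13, Sep 14, Sep 15, Sep 16, Sep 17, Sep 20, Sep 21, Sep 22 — lands on Wednesday, Sep 22, 2027.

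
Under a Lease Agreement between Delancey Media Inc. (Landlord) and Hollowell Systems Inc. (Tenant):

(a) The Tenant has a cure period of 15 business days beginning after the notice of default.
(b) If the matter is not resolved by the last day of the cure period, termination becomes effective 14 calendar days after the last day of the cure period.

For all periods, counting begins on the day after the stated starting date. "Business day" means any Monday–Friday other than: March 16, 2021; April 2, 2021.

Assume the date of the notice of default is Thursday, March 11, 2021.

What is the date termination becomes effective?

April 19, 2021

The last day of the cure period: 15 business days after Thursday, March 11, 2021, skipping weekends and the listed holidays on Mar 16, Apr 2 — Mar 12, Mar 15, Mar 17, Mar 18, …, Mar 31, Apr 1, Apr 5 — lands on Monday, April 5, 2021.
The date termination becomes effective: 14 calendar days after April 5, 2021 is April 19, 2021.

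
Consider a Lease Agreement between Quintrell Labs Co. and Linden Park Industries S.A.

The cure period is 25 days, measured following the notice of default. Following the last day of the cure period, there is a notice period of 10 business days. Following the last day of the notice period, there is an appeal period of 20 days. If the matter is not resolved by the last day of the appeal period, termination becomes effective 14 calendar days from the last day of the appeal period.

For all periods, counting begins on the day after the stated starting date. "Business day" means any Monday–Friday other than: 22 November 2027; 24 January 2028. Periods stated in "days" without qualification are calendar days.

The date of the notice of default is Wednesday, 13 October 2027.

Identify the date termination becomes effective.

23 December 2027

Adding 25 calendar days to 13 October 2027 gives 7 November 2027, which is the last day of the cure period.
From Sunday, 7 November 2027, 10 business days (Nov 8, Nov 9, Nov 10, Nov 11, Nov 12, Nov 15, Nov 16, Nov 17, Nov 18, Nov 19, skipping weekends) brings us to Friday, 19 November 2027, which is the last day of the notice period.
Adding 20 calendar days to 19 November 2027 gives 9 December 2027, which is the last day of the appeal period.
Adding 14 calendar days to 9 December 2027 gives 23 December 2027, which is the date termination becomes effective.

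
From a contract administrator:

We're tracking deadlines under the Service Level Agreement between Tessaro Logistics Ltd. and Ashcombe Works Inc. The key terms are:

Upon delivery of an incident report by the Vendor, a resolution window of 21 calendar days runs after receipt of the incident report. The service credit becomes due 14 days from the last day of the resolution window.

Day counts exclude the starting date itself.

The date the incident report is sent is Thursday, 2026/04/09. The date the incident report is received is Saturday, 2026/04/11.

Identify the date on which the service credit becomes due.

The last day of the resolution window: 21 calendar days after 2026/04/11 is 2026/05/02.
Adding 14 calendar days to 2026/05/02 gives 2026/05/16, which is the date on which the service credit becomes due.

2026/05/16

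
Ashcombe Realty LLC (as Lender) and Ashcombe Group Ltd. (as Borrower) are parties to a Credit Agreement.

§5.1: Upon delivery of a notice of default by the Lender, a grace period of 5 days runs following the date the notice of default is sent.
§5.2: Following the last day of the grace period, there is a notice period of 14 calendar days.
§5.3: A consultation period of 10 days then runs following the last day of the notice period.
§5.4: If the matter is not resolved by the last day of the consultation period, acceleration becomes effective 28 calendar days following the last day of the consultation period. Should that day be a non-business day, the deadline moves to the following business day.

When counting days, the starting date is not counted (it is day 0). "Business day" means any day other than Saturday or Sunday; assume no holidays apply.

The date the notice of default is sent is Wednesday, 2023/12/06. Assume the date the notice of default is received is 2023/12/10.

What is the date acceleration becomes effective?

2024/02/01

The last day of the grace period: 5 calendar days after 2023/12/06 is 2023/12/11.
The last day of the notice period: 2023/12/11 + 14 days = 2023/12/25.
Adding 10 calendar days to 2023/12/25 gives 2024/01/04, which is the last day of the consultation period.
Adding 28 calendar days to 2024/01/04 gives 2024/02/01, which is the date acceleration becomes effective. 2024/02/01 is a Thursday, so no roll-forward applies.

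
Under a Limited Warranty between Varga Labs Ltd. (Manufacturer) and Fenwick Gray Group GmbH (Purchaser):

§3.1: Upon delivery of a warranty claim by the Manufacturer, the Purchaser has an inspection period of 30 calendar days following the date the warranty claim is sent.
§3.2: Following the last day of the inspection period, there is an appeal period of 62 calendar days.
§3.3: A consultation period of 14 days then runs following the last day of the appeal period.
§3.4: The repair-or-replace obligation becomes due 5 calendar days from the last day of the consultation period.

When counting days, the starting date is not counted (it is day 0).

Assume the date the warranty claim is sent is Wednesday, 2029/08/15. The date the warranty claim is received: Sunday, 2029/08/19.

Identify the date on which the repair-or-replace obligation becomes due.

Adding 30 calendar days to 2029/08/15 gives 2029/09/14, which is the last day of the inspection period.
Adding 62 calendar days to 2029/09/14 gives 2029/11/15, which is the last day of the appeal period.
The last day of the consultation period: 2029/11/15 + 14 days = 2029/11/29.
The date on which the repair-or-replace obligation becomes due: 2029/11/29 + 5 days = 2029/12/04.

2029/12/04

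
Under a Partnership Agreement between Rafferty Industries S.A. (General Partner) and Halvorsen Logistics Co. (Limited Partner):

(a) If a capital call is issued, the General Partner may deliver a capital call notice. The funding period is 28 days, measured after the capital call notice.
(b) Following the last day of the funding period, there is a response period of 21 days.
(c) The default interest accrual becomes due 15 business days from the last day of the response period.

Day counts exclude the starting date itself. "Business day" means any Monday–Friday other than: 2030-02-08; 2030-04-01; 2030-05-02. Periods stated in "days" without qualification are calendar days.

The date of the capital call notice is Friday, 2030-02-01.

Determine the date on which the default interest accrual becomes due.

The last day of the funding period: 28 calendar days after 2030-02-01 is 2030-03-01.
The last day of the response period: 21 calendar days after 2030-03-01 is 2030-03-22.
The date on which the default interest accrual becomes due: 15 business days after Friday, 2030-03-22, skipping weekends and the listed holiday on Apr 1 — Mar 25, Mar 26, Mar 27, Mar 28, …, Apr 11, Apr 12, Apr 15 — lands on Monday, 2030-04-15.

2030-04-15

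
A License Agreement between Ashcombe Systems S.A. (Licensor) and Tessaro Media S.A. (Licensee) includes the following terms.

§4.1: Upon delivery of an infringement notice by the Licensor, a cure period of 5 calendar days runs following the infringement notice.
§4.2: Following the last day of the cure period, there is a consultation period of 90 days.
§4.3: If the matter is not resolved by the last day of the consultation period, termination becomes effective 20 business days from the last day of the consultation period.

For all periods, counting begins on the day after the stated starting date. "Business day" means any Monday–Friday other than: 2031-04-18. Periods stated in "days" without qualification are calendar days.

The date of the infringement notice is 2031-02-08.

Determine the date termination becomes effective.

The last day of the cure period: 5 calendar days after 2031-02-08 is 2031-02-13.
The last day of the consultation period: 2031-02-13 + 90 days = 2031-05-14.
The date termination becomes effective: 20 business days after Wednesday, 2031-05-14, skipping weekends — May 15, May 16, May 19, May 20, …, Jun 9, Jun 10, Jun 11 — lands on Wednesday, 2031-06-11.

2031-06-11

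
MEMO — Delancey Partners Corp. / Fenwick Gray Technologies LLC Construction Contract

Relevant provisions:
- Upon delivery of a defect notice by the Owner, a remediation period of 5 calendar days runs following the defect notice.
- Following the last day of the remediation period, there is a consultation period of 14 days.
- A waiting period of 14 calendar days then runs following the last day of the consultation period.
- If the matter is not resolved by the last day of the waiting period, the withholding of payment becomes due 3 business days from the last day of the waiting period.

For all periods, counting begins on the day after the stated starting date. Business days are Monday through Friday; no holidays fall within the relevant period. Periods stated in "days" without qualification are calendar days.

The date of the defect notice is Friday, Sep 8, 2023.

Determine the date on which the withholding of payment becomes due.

Oct 16, 2023

The last day of the remediation period: 5 calendar days after Sep 8, 2023 is Sep 13, 2023.
The last day of the consultation period: Sep 13, 2023 + 14 days = Sep 27, 2023.
The last day of the waiting period: Sep 27, 2023 + 14 days = Oct 11, 2023.
The date on which the withholding of payment becomes due: 3 business days after Wednesday, Oct 11, 2023, skipping weekends — Oct 12, Oct 13, Oct 16 — lands on Monday, Oct 16, 2023.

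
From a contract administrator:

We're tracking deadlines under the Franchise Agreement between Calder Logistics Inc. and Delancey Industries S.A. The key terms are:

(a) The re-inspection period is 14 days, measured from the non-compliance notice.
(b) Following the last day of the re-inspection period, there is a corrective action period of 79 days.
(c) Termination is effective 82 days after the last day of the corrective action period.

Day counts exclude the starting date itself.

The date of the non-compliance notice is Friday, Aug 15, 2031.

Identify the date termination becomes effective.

Feb 6, 2032

Adding 14 calendar days to Aug 15, 2031 gives Aug 29, 2031, which is the last day of the re-inspection period.
Adding 79 calendar days to Aug 29, 2031 gives Nov 16, 2031, which is the last day of the corrective action period.
The date termination becomes effective: 82 calendar days after Nov 16, 2031 is Feb 6, 2032.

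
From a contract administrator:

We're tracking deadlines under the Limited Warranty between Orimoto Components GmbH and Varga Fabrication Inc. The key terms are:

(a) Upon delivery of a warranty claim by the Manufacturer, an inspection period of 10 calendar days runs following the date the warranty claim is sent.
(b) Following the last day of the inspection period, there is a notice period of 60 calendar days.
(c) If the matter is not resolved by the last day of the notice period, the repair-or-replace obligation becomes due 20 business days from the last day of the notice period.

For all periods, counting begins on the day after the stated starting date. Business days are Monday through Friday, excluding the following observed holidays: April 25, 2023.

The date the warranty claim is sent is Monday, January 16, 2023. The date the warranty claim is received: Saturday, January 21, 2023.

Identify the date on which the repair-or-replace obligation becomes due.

The last day of the inspection period: 10 calendar days after January 16, 2023 is January 26, 2023.
The last day of the notice period: January 26, 2023 + 60 days = March 27, 2023.
The date on which the repair-or-replace obligation becomes due: 20 business days after Monday, March 27, 2023, skipping weekends — Mar 28, Mar 29, Mar 30, Mar 31, …, Apr 20, Apr 21, Apr 24 — lands on Monday, April 24, 2023.

April 24, 2023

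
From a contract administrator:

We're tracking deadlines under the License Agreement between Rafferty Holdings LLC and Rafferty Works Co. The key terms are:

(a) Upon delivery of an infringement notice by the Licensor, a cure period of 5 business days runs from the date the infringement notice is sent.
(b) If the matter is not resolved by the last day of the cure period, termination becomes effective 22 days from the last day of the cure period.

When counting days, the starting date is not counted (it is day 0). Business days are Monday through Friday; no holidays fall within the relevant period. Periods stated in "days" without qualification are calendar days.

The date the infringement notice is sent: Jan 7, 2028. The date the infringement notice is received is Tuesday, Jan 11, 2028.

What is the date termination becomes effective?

Feb 5, 2028

The last day of the cure period: counting 5 business days from Friday, Jan 7, 2028 (Jan 10, Jan 11, Jan 12, Jan 13, Jan 14, skipping weekends) reaches Friday, Jan 14, 2028.
The date termination becomes effective: 22 calendar days after Jan 14, 2028 is Feb 5, 2028.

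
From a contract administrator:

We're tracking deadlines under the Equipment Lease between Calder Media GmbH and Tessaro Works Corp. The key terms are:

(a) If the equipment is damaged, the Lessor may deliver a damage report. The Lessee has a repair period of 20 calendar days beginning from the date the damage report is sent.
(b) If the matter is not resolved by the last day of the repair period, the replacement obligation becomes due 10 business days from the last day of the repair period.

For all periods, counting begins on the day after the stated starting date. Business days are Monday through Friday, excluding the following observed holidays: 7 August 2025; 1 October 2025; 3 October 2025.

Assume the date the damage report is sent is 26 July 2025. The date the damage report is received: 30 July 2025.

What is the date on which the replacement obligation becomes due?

29 August 2025

Adding 20 calendar days to 26 July 2025 gives 15 August 2025, which is the last day of the repair period.
The date on which the replacement obligation becomes due: counting 10 business days from Friday, 15 August 2025 (Aug 18, Aug 19, Aug 20, Aug 21, Aug 22, Aug 25, Aug 26, Aug 27, Aug 28, Aug 29, skipping weekends) reaches Friday, 29 August 2025.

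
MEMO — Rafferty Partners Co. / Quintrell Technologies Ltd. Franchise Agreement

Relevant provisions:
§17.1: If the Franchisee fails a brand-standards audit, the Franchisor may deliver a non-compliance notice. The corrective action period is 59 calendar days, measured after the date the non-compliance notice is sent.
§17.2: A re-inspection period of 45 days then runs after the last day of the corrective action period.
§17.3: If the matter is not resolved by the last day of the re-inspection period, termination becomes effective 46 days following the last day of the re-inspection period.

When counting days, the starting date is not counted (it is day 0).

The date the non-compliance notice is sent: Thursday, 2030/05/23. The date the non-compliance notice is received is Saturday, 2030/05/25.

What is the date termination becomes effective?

Adding 59 calendar days to 2030/05/23 gives 2030/07/21, which is the last day of the corrective action period.
The last day of the re-inspection period: 2030/07/21 + 45 days = 2030/09/04.
Adding 46 calendar days to 2030/09/04 gives 2030/10/20, which is the date termination becomes effective.

2030/10/20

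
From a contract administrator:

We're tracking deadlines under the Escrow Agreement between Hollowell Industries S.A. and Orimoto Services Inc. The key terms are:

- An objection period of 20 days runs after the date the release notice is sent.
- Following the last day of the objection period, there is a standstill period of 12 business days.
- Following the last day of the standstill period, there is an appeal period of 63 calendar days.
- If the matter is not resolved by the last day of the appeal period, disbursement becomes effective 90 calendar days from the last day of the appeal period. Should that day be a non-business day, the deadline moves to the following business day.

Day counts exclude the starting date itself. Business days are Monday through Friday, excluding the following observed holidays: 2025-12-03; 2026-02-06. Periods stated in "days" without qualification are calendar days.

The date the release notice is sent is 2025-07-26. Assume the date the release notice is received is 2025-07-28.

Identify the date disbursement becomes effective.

2026-02-02

The last day of the objection period: 2025-07-26 + 20 days = 2025-08-15.
The last day of the standstill period: counting 12 business days from Friday, 2025-08-15 (Aug 18, Aug 19, Aug 20, Aug 21, …, Aug 29, Sep 1, Sep 2, skipping weekends) reaches Tuesday, 2025-09-02.
The last day of the appeal period: 63 calendar days after 2025-09-02 is 2025-11-04.
The date disbursement becomes effective: 90 calendar days after 2025-11-04 is 2026-02-02. 2026-02-02 is a Monday and is not a listed holiday, so no roll-forward applies.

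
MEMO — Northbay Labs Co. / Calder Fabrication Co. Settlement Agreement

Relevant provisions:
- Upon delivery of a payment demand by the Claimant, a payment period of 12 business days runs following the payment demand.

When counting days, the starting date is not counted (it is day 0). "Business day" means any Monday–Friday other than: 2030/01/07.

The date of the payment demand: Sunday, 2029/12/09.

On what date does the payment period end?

2029/12/25

The last day of the payment period: 12 business days after Sunday, 2029/12/09, skipping weekends — Dec 10, Dec 11, Dec 12, Dec 13, …, Dec 21, Dec 24, Dec 25 — lands on Tuesday, 2029/12/25.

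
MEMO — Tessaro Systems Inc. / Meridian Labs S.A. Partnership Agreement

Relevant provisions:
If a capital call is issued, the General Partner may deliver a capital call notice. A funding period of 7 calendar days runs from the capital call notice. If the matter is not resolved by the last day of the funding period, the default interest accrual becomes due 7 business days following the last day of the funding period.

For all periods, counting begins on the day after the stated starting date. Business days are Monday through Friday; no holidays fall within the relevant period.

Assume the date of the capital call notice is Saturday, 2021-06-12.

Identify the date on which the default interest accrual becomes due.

2021-06-29

Adding 7 calendar days to 2021-06-12 gives 2021-06-19, which is the last day of the funding period.
The date on which the default interest accrual becomes due: 7 business days after Saturday, 2021-06-19, skipping weekends — Jun 21, Jun 22, Jun 23, Jun 24, Jun 25, Jun 28, Jun 29 — lands on Tuesday, 2021-06-29.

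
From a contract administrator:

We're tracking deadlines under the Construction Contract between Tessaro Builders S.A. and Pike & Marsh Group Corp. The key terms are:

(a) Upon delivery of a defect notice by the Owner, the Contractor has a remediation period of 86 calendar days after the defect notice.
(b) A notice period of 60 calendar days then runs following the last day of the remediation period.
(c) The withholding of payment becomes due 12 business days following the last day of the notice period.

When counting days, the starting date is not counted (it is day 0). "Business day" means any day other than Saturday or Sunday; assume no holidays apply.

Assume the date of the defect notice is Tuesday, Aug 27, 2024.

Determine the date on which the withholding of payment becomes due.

The last day of the remediation period: Aug 27, 2024 + 86 days = Nov 21, 2024.
The last day of the notice period: Nov 21, 2024 + 60 days = Jan 20, 2025.
The date on which the withholding of payment becomes due: counting 12 business days from Monday, Jan 20, 2025 (Jan 21, Jan 22, Jan 23, Jan 24, …, Feb 3, Feb 4, Feb 5, skipping weekends) reaches Wednesday, Feb 5, 2025.

Feb 5, 2025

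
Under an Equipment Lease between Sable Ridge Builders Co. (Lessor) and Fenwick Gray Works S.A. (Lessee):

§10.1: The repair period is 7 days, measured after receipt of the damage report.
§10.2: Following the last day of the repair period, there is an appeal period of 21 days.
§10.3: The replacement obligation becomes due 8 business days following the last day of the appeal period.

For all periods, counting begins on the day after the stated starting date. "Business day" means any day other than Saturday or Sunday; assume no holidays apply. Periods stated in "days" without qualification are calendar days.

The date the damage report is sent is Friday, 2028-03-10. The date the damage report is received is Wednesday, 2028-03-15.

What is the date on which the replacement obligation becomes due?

The last day of the repair period: 7 calendar days after 2028-03-15 is 2028-03-22.
The last day of the appeal period: 21 calendar days after 2028-03-22 is 2028-04-12.
From Wednesday, 2028-04-12, 8 business days (Apr 13, Apr 14, Apr 17, Apr 18, Apr 19, Apr 20, Apr 21, Apr 24, skipping weekends) brings us to Monday, 2028-04-24, which is the date on which the replacement obligation becomes due.

2028-04-24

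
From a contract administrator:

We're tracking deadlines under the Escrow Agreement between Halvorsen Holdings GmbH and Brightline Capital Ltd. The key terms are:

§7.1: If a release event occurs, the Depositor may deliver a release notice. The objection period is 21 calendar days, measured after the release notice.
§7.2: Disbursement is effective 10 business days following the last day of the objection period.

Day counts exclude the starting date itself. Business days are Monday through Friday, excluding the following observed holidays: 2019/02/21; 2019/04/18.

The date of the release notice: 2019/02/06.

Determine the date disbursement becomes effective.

2019/03/13

The last day of the objection period: 21 calendar days after 2019/02/06 is 2019/02/27.
From Wednesday, 2019/02/27, 10 business days (Feb 28, Mar 1, Mar 4, Mar 5, Mar 6, Mar 7, Mar 8, Mar 11, Mar 12, Mar 13, skipping weekends) brings us to Wednesday, 2019/03/13, which is the date disbursement becomes effective.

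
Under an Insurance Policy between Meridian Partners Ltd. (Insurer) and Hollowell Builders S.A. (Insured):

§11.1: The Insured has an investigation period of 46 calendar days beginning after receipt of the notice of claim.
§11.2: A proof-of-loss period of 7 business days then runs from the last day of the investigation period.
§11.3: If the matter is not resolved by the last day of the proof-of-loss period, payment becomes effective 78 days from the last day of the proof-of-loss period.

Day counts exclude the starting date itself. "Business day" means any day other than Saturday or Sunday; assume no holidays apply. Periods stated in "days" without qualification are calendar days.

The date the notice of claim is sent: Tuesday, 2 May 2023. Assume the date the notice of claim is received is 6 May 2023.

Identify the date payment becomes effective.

16 September 2023

The last day of the investigation period: 46 calendar days after 6 May 2023 is 21 June 2023.
The last day of the proof-of-loss period: 7 business days after Wednesday, 21 June 2023, skipping weekends — Jun 22, Jun 23, Jun 26, Jun 27, Jun 28, Jun 29, Jun 30 — lands on Friday, 30 June 2023.
Adding 78 calendar days to 30 June 2023 gives 16 September 2023, which is the date payment becomes effective.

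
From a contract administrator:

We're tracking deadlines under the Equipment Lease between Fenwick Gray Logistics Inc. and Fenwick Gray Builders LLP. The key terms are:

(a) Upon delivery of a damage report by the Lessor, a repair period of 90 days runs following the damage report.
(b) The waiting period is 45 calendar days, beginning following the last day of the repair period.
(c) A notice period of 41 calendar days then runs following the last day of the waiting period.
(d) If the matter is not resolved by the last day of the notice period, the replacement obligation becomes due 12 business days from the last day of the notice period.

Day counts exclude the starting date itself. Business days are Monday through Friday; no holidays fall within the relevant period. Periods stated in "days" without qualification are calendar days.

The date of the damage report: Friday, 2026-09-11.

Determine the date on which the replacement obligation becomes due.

The last day of the repair period: 2026-09-11 + 90 days = 2026-12-10.
Adding 45 calendar days to 2026-12-10 gives 2027-01-24, which is the last day of the waiting period.
The last day of the notice period: 41 calendar days after 2027-01-24 is 2027-03-06.
The date on which the replacement obligation becomes due: counting 12 business days from Saturday, 2027-03-06 (Mar 8, Mar 9, Mar 10, Mar 11, …, Mar 19, Mar 22, Mar 23, skipping weekends) reaches Tuesday, 2027-03-23.

2027-03-23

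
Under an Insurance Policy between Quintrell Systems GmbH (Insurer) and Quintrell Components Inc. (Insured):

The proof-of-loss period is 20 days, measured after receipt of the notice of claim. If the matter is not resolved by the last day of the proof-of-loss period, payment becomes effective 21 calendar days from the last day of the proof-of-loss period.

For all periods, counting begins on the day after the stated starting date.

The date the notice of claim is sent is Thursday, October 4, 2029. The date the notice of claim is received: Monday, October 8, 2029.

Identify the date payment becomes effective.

The last day of the proof-of-loss period: October 8, 2029 + 20 days = October 28, 2029.
Adding 21 calendar days to October 28, 2029 gives November 18, 2029, which is the date payment becomes effective.

November 18, 2029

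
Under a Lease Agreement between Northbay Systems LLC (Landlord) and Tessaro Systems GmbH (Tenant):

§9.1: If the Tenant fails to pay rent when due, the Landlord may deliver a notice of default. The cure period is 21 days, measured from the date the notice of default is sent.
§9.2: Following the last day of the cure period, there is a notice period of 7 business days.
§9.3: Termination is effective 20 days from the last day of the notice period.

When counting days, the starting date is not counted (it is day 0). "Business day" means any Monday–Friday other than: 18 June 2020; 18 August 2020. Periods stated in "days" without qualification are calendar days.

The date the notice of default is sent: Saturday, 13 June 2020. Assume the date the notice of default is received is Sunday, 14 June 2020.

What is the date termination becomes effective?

3 August 2020

Adding 21 calendar days to 13 June 2020 gives 4 July 2020, which is the last day of the cure period.
The last day of the notice period: counting 7 business days from Saturday, 4 July 2020 (Jul 6, Jul 7, Jul 8, Jul 9, Jul 10, Jul 13, Jul 14, skipping weekends) reaches Tuesday, 14 July 2020.
The date termination becomes effective: 20 calendar days after 14 July 2020 is 3 August 2020.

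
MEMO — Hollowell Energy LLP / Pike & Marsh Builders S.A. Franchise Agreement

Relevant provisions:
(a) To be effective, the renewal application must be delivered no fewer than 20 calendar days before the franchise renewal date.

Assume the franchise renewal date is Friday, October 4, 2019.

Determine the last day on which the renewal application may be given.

October 4, 2019 minus 20 days is September 14, 2019.

September 14, 2019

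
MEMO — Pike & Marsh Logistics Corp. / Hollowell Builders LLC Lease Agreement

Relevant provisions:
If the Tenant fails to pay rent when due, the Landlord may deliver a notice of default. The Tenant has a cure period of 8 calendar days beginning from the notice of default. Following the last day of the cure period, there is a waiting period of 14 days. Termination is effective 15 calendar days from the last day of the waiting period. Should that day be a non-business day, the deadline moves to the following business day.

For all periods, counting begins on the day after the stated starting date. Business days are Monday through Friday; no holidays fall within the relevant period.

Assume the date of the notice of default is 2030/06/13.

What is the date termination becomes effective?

The last day of the cure period: 2030/06/13 + 8 days = 2030/06/21.
Adding 14 calendar days to 2030/06/21 gives 2030/07/05, which is the last day of the waiting period.
Adding 15 calendar days to 2030/07/05 gives 2030/07/20, which is the date termination becomes effective. That falls on a Saturday, so it rolls to the next business day, Monday, 2030/07/22.

2030/07/22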